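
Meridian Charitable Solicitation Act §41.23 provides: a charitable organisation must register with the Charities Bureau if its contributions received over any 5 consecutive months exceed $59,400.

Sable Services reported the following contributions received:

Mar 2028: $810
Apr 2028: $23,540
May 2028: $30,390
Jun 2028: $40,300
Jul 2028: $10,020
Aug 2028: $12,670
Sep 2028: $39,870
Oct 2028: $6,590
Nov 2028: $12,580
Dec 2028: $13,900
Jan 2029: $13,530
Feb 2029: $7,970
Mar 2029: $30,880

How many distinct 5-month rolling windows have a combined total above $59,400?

Mar 2028–Jul 2028: $810 + $23,540 + $30,390 + $40,300 + $10,020 = $105,060 (over)
Apr 2028–Aug 2028: $23,540 + $30,390 + $40,300 + $10,020 + $12,670 = $116,920 (over)
May 2028–Sep 2028: $30,390 + $40,300 + $10,020 + $12,670 + $39,870 = $133,250 (over)
Jun 2028–Oct 2028: $40,300 + $10,020 + $12,670 + $39,870 + $6,590 = $109,450 (over)
Jul 2028–Nov 2028: $10,020 + $12,670 + $39,870 + $6,590 + $12,580 = $81,730 (over)
Aug 2028–Dec 2028: $12,670 + $39,870 + $6,590 + $12,580 + $13,900 = $85,610 (over)
Sep 2028–Jan 2029: $39,870 + $6,590 + $12,580 + $13,900 + $13,530 = $86,470 (over)
Oct 2028–Feb 2029: $6,590 + $12,580 + $13,900 + $13,530 + $7,970 = $54,570 (under)
Nov 2028–Mar 2029: $12,580 + $13,900 + $13,530 + $7,970 + $30,880 = $78,860 (over)
8 windows exceed the threshold.

8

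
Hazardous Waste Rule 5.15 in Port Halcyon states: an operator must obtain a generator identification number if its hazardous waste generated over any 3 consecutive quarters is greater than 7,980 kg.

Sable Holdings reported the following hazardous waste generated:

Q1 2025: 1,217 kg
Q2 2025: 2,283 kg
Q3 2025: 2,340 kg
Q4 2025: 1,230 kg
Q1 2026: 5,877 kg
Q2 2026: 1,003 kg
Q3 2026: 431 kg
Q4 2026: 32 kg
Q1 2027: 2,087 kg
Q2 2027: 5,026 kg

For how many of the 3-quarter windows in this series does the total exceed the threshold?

Q1 2025–Q3 2025: 1,217 kg + 2,283 kg + 2,340 kg = 5,840 kg (under)
Q2 2025–Q4 2025: 2,283 kg + 2,340 kg + 1,230 kg = 5,853 kg (under)
Q3 2025–Q1 2026: 2,340 kg + 1,230 kg + 5,877 kg = 9,447 kg (over)
Q4 2025–Q2 2026: 1,230 kg + 5,877 kg + 1,003 kg = 8,110 kg (over)
Q1 2026–Q3 2026: 5,877 kg + 1,003 kg + 431 kg = 7,311 kg (under)
Q2 2026–Q4 2026: 1,003 kg + 431 kg + 32 kg = 1,466 kg (under)
Q3 2026–Q1 2027: 431 kg + 32 kg + 2,087 kg = 2,550 kg (under)
Q4 2026–Q2 2027: 32 kg + 2,087 kg + 5,026 kg = 7,145 kg (under)
2 windows exceed the threshold.

2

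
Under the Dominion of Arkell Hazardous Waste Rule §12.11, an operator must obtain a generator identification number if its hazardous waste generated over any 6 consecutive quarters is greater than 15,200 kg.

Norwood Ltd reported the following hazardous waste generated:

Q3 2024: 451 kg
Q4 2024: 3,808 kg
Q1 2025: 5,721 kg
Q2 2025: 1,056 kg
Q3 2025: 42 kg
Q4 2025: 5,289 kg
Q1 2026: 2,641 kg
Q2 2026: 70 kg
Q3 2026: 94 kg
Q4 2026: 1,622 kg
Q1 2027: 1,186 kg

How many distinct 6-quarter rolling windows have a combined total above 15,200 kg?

2

Q3 2024–Q4 2025: 451 kg + 3,808 kg + 5,721 kg + 1,056 kg + 42 kg + 5,289 kg = 16,367 kg (over)
Q4 2024–Q1 2026: 3,808 kg + 5,721 kg + 1,056 kg + 42 kg + 5,289 kg + 2,641 kg = 18,557 kg (over)
Q1 2025–Q2 2026: 5,721 kg + 1,056 kg + 42 kg + 5,289 kg + 2,641 kg + 70 kg = 14,819 kg (under)
Q2 2025–Q3 2026: 1,056 kg + 42 kg + 5,289 kg + 2,641 kg + 70 kg + 94 kg = 9,192 kg (under)
Q3 2025–Q4 2026: 42 kg + 5,289 kg + 2,641 kg + 70 kg + 94 kg + 1,622 kg = 9,758 kg (under)
Q4 2025–Q1 2027: 5,289 kg + 2,641 kg + 70 kg + 94 kg + 1,622 kg + 1,186 kg = 10,902 kg (under)
2 windows exceed the threshold.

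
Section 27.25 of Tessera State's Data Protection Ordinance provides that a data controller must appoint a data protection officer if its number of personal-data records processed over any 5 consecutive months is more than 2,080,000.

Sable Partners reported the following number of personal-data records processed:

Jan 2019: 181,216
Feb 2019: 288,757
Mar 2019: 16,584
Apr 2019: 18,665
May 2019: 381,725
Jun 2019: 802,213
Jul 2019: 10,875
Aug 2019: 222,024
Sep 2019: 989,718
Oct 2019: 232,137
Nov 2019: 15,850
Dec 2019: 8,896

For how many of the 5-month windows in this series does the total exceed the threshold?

2

Jan 2019–May 2019: 181,216 + 288,757 + 16,584 + 18,665 + 381,725 = 886,947 (under)
Feb 2019–Jun 2019: 288,757 + 16,584 + 18,665 + 381,725 + 802,213 = 1,507,944 (under)
Mar 2019–Jul 2019: 16,584 + 18,665 + 381,725 + 802,213 + 10,875 = 1,230,062 (under)
Apr 2019–Aug 2019: 18,665 + 381,725 + 802,213 + 10,875 + 222,024 = 1,435,502 (under)
May 2019–Sep 2019: 381,725 + 802,213 + 10,875 + 222,024 + 989,718 = 2,406,555 (over)
Jun 2019–Oct 2019: 802,213 + 10,875 + 222,024 + 989,718 + 232,137 = 2,256,967 (over)
Jul 2019–Nov 2019: 10,875 + 222,024 + 989,718 + 232,137 + 15,850 = 1,470,604 (under)
Aug 2019–Dec 2019: 222,024 + 989,718 + 232,137 + 15,850 + 8,896 = 1,468,625 (under)
2 windows exceed the threshold.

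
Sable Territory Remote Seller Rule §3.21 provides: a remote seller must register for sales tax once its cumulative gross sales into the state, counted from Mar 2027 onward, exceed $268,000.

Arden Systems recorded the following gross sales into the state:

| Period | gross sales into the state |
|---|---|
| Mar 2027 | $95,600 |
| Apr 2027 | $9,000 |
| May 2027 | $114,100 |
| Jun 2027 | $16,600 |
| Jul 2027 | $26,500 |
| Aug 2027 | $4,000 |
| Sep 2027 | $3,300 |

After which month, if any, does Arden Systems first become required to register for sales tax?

Through Mar 2027: $95,600
Through Apr 2027: $104,600
Through May 2027: $218,700
Through Jun 2027: $235,300
Through Jul 2027: $261,800
Through Aug 2027: $265,800
Through Sep 2027: $269,100 ← exceeds threshold

Sep 2027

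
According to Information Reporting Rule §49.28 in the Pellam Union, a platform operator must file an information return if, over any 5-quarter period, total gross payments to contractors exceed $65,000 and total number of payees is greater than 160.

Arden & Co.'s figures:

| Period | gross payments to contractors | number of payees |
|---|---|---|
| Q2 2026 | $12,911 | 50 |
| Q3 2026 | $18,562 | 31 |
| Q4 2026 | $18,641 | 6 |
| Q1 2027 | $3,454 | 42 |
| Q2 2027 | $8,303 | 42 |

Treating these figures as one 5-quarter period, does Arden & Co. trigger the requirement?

Total gross payments to contractors: $12,911 + $18,562 + $18,641 + $3,454 + $8,303 = $61,871 (≤ $65,000).
Total number of payees: 50 + 31 + 6 + 42 + 42 = 171 (> 160).
The test is 'and': the rule requires both, and at least one is not exceeded.

No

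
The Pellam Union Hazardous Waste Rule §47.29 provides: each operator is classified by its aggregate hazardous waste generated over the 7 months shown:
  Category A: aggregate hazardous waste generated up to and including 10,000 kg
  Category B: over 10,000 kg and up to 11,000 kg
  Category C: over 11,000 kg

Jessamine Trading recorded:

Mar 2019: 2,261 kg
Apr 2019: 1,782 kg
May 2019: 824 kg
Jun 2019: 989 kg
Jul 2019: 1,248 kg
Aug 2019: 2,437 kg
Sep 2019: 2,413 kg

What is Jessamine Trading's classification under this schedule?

Aggregate hazardous waste generated: 2,261 kg + 1,782 kg + 824 kg + 989 kg + 1,248 kg + 2,437 kg + 2,413 kg = 11,954 kg.
11,954 kg > 11,000 kg, so Category C applies.

Category C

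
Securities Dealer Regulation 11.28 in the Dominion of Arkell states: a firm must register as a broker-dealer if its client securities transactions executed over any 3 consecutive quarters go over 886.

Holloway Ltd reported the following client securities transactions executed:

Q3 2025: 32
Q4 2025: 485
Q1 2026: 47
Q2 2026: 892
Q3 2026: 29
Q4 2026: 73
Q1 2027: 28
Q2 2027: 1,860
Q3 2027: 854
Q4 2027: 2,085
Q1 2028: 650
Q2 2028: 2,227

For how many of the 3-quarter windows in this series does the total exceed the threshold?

Q3 2025–Q1 2026: 32 + 485 + 47 = 564 (under)
Q4 2025–Q2 2026: 485 + 47 + 892 = 1,424 (over)
Q1 2026–Q3 2026: 47 + 892 + 29 = 968 (over)
Q2 2026–Q4 2026: 892 + 29 + 73 = 994 (over)
Q3 2026–Q1 2027: 29 + 73 + 28 = 130 (under)
Q4 2026–Q2 2027: 73 + 28 + 1,860 = 1,961 (over)
Q1 2027–Q3 2027: 28 + 1,860 + 854 = 2,742 (over)
Q2 2027–Q4 2027: 1,860 + 854 + 2,085 = 4,799 (over)
Q3 2027–Q1 2028: 854 + 2,085 + 650 = 3,589 (over)
Q4 2027–Q2 2028: 2,085 + 650 + 2,227 = 4,962 (over)
8 windows exceed the threshold.

8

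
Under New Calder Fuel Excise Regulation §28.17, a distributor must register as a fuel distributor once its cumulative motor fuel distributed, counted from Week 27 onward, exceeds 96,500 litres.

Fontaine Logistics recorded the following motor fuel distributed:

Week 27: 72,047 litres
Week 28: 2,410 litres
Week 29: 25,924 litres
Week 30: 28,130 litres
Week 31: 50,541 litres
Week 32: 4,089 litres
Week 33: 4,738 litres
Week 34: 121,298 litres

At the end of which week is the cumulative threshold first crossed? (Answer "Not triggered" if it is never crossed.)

Through Week 27: 72,047 litres
Through Week 28: 74,457 litres
Through Week 29: 100,381 litres ← exceeds threshold

Week 29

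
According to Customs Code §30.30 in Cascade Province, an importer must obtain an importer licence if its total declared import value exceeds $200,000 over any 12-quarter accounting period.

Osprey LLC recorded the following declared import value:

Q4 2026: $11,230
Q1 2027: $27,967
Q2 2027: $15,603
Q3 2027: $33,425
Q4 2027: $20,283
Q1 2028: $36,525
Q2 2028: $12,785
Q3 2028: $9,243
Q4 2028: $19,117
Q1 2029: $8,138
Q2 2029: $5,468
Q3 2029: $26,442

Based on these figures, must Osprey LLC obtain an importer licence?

Yes

Total declared import value: $11,230 + $27,967 + $15,603 + $33,425 + $20,283 + $36,525 + $12,785 + $9,243 + $19,117 + $8,138 + $5,468 + $26,442 = $226,226.
$226,226 > $200,000, so the threshold is exceeded.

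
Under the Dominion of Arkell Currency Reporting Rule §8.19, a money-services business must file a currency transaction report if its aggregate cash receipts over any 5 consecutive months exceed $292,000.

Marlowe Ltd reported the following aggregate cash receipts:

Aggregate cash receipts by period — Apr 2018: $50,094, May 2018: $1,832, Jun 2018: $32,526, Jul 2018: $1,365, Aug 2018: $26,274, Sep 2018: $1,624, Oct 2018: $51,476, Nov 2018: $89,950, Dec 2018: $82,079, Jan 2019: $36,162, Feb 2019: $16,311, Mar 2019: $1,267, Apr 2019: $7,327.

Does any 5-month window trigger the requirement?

No

Apr 2018–Aug 2018: $50,094 + $1,832 + $32,526 + $1,365 + $26,274 = $112,091 (under)
May 2018–Sep 2018: $1,832 + $32,526 + $1,365 + $26,274 + $1,624 = $63,621 (under)
Jun 2018–Oct 2018: $32,526 + $1,365 + $26,274 + $1,624 + $51,476 = $113,265 (under)
Jul 2018–Nov 2018: $1,365 + $26,274 + $1,624 + $51,476 + $89,950 = $170,689 (under)
Aug 2018–Dec 2018: $26,274 + $1,624 + $51,476 + $89,950 + $82,079 = $251,403 (under)
Sep 2018–Jan 2019: $1,624 + $51,476 + $89,950 + $82,079 + $36,162 = $261,291 (under)
Oct 2018–Feb 2019: $51,476 + $89,950 + $82,079 + $36,162 + $16,311 = $275,978 (under)
Nov 2018–Mar 2019: $89,950 + $82,079 + $36,162 + $16,311 + $1,267 = $225,769 (under)
Dec 2018–Apr 2019: $82,079 + $36,162 + $16,311 + $1,267 + $7,327 = $143,146 (under)
No window exceeds $292,000.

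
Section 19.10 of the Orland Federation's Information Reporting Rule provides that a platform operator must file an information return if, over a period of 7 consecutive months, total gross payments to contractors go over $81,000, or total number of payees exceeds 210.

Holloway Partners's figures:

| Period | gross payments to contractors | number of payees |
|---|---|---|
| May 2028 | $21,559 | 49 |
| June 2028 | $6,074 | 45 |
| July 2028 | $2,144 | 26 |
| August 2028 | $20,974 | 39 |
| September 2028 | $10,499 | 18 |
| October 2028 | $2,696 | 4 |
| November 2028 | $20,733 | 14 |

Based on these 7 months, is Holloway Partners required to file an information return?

Total gross payments to contractors: $21,559 + $6,074 + $2,144 + $20,974 + $10,499 + $2,696 + $20,733 = $84,679 (> $81,000).
Total number of payees: 49 + 45 + 26 + 39 + 18 + 4 + 14 = 195 (≤ 210).
The test is 'or': at least one threshold is exceeded.

Yes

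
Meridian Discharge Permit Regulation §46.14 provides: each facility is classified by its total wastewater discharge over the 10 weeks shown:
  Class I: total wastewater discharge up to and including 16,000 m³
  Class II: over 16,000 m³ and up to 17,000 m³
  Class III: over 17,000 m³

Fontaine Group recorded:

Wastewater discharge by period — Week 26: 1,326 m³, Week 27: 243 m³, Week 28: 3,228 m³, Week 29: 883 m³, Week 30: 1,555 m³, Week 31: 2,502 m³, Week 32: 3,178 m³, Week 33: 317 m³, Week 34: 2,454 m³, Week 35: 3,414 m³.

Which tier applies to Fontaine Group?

Total wastewater discharge: 1,326 m³ + 243 m³ + 3,228 m³ + 883 m³ + 1,555 m³ + 2,502 m³ + 3,178 m³ + 317 m³ + 2,454 m³ + 3,414 m³ = 19,100 m³.
19,100 m³ > 17,000 m³, so Class III applies.

Class III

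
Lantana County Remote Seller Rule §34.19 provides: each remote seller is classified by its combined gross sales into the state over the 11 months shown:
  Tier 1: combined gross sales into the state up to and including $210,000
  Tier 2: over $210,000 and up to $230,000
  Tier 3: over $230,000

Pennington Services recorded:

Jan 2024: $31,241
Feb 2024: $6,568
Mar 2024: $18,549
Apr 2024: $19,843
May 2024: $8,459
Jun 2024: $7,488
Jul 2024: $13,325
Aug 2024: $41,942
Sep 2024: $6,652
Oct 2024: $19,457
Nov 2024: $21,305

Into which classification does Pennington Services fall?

Combined gross sales into the state: $31,241 + $6,568 + $18,549 + $19,843 + $8,459 + $7,488 + $13,325 + $41,942 + $6,652 + $19,457 + $21,305 = $194,829.
$194,829 ≤ $210,000, so Tier 1 applies.

Tier 1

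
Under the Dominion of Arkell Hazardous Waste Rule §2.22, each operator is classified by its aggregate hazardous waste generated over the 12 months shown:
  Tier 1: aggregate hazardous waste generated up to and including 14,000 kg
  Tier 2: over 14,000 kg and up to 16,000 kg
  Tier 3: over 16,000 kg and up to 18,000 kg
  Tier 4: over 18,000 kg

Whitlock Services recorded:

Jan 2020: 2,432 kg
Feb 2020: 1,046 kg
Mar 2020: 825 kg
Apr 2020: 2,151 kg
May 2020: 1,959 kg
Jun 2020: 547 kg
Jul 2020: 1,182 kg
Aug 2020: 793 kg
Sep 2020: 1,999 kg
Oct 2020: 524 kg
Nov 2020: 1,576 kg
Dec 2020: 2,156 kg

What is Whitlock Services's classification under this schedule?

Tier 3

Aggregate hazardous waste generated: 2,432 kg + 1,046 kg + 825 kg + 2,151 kg + 1,959 kg + 547 kg + 1,182 kg + 793 kg + 1,999 kg + 524 kg + 1,576 kg + 2,156 kg = 17,190 kg.
16,000 kg < 17,190 kg ≤ 18,000 kg, so Tier 3 applies.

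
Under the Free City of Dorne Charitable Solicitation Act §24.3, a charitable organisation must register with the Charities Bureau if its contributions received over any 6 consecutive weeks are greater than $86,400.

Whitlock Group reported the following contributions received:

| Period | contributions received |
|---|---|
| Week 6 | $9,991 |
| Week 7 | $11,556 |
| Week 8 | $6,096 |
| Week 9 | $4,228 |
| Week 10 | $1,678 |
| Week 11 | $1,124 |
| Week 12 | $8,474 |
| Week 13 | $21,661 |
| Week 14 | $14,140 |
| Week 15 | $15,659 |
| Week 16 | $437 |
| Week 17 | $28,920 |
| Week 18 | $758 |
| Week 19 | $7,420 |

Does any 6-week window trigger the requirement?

Week 6–Week 11: $9,991 + $11,556 + $6,096 + $4,228 + $1,678 + $1,124 = $34,673 (under)
Week 7–Week 12: $11,556 + $6,096 + $4,228 + $1,678 + $1,124 + $8,474 = $33,156 (under)
Week 8–Week 13: $6,096 + $4,228 + $1,678 + $1,124 + $8,474 + $21,661 = $43,261 (under)
Week 9–Week 14: $4,228 + $1,678 + $1,124 + $8,474 + $21,661 + $14,140 = $51,305 (under)
Week 10–Week 15: $1,678 + $1,124 + $8,474 + $21,661 + $14,140 + $15,659 = $62,736 (under)
Week 11–Week 16: $1,124 + $8,474 + $21,661 + $14,140 + $15,659 + $437 = $61,495 (under)
Week 12–Week 17: $8,474 + $21,661 + $14,140 + $15,659 + $437 + $28,920 = $89,291 (over)
Week 13–Week 18: $21,661 + $14,140 + $15,659 + $437 + $28,920 + $758 = $81,575 (under)
Week 14–Week 19: $14,140 + $15,659 + $437 + $28,920 + $758 + $7,420 = $67,334 (under)
At least one window exceeds $86,400.

Yes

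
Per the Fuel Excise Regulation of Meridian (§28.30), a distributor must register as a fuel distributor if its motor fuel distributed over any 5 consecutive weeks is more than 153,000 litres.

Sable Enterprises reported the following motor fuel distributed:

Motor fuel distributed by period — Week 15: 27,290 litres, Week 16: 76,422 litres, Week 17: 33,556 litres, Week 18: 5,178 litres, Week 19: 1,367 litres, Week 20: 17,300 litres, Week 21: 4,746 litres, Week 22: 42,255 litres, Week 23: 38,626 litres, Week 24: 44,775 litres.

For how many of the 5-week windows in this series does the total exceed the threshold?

0

Week 15–Week 19: 27,290 litres + 76,422 litres + 33,556 litres + 5,178 litres + 1,367 litres = 143,813 litres (under)
Week 16–Week 20: 76,422 litres + 33,556 litres + 5,178 litres + 1,367 litres + 17,300 litres = 133,823 litres (under)
Week 17–Week 21: 33,556 litres + 5,178 litres + 1,367 litres + 17,300 litres + 4,746 litres = 62,147 litres (under)
Week 18–Week 22: 5,178 litres + 1,367 litres + 17,300 litres + 4,746 litres + 42,255 litres = 70,846 litres (under)
Week 19–Week 23: 1,367 litres + 17,300 litres + 4,746 litres + 42,255 litres + 38,626 litres = 104,294 litres (under)
Week 20–Week 24: 17,300 litres + 4,746 litres + 42,255 litres + 38,626 litres + 44,775 litres = 147,702 litres (under)
0 windows exceed the threshold.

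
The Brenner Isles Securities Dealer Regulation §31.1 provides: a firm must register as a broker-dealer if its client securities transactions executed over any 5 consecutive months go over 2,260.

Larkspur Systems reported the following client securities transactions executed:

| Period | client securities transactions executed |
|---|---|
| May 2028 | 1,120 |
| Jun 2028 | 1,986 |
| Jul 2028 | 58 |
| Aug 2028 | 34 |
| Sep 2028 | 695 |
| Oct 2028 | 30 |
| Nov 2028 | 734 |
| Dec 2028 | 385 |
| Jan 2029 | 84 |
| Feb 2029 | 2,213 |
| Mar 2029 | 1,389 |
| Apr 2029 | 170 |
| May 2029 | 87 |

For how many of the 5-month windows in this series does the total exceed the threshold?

May 2028–Sep 2028: 1,120 + 1,986 + 58 + 34 + 695 = 3,893 (over)
Jun 2028–Oct 2028: 1,986 + 58 + 34 + 695 + 30 = 2,803 (over)
Jul 2028–Nov 2028: 58 + 34 + 695 + 30 + 734 = 1,551 (under)
Aug 2028–Dec 2028: 34 + 695 + 30 + 734 + 385 = 1,878 (under)
Sep 2028–Jan 2029: 695 + 30 + 734 + 385 + 84 = 1,928 (under)
Oct 2028–Feb 2029: 30 + 734 + 385 + 84 + 2,213 = 3,446 (over)
Nov 2028–Mar 2029: 734 + 385 + 84 + 2,213 + 1,389 = 4,805 (over)
Dec 2028–Apr 2029: 385 + 84 + 2,213 + 1,389 + 170 = 4,241 (over)
Jan 2029–May 2029: 84 + 2,213 + 1,389 + 170 + 87 = 3,943 (over)
6 windows exceed the threshold.

6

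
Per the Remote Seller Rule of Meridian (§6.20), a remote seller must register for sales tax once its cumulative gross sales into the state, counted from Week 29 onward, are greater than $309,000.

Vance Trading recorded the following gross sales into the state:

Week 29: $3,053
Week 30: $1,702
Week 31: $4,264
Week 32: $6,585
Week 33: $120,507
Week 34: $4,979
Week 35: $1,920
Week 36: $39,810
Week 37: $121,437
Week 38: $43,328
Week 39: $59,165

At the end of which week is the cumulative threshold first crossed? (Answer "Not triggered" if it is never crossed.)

Through Week 29: $3,053
Through Week 30: $4,755
Through Week 31: $9,019
Through Week 32: $15,604
Through Week 33: $136,111
Through Week 34: $141,090
Through Week 35: $143,010
Through Week 36: $182,820
Through Week 37: $304,257
Through Week 38: $347,585 ← exceeds threshold

Week 38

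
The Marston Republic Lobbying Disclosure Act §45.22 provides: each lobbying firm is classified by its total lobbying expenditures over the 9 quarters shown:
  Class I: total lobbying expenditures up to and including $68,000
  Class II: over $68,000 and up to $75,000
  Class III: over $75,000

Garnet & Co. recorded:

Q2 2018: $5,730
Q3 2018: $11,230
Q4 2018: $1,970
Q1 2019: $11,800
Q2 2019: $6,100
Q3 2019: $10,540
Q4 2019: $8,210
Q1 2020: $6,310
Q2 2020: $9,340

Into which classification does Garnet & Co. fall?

Total lobbying expenditures: $5,730 + $11,230 + $1,970 + $11,800 + $6,100 + $10,540 + $8,210 + $6,310 + $9,340 = $71,230.
$68,000 < $71,230 ≤ $75,000, so Class II applies.

Class II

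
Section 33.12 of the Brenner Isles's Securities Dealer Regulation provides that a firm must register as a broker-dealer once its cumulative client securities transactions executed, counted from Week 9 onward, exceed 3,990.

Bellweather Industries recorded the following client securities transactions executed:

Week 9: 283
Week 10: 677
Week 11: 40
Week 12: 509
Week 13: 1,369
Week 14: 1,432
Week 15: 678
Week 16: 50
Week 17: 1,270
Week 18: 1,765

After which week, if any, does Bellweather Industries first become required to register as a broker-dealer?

Through Week 9: 283
Through Week 10: 960
Through Week 11: 1,000
Through Week 12: 1,509
Through Week 13: 2,878
Through Week 14: 4,310 ← exceeds threshold

Week 14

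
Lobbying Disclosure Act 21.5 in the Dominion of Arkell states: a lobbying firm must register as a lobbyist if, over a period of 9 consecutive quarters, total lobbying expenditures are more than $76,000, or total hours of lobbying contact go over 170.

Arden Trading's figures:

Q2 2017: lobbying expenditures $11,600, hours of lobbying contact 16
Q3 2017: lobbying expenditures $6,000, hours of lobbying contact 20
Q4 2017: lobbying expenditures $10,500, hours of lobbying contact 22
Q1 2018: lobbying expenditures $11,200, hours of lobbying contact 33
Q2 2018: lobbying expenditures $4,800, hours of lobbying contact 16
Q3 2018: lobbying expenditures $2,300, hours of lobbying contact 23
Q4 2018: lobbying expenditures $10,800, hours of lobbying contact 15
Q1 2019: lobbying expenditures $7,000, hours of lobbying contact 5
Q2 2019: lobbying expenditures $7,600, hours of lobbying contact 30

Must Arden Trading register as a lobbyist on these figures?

Yes

Total lobbying expenditures: $11,600 + $6,000 + $10,500 + $11,200 + $4,800 + $2,300 + $10,800 + $7,000 + $7,600 = $71,800 (≤ $76,000).
Total hours of lobbying contact: 16 + 20 + 22 + 33 + 16 + 23 + 15 + 5 + 30 = 180 (> 170).
The test is 'or': at least one threshold is exceeded.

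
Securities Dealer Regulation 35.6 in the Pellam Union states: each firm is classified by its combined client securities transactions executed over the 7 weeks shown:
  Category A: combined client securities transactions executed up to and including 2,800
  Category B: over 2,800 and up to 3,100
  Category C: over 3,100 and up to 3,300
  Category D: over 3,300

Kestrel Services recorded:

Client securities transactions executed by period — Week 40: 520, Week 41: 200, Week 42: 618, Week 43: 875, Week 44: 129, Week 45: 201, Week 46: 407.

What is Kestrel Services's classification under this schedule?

Combined client securities transactions executed: 520 + 200 + 618 + 875 + 129 + 201 + 407 = 2,950.
2,800 < 2,950 ≤ 3,100, so Category B applies.

Category B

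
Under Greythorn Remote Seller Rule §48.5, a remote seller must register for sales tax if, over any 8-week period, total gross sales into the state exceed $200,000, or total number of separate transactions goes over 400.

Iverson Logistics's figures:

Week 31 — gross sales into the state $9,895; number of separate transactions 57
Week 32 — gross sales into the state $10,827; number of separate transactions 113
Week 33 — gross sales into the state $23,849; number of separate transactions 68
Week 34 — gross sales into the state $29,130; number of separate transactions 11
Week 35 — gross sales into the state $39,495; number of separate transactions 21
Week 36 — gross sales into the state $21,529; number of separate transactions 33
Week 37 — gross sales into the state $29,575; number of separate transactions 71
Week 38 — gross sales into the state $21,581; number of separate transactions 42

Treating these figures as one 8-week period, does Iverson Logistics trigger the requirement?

Total gross sales into the state: $9,895 + $10,827 + $23,849 + $29,130 + $39,495 + $21,529 + $29,575 + $21,581 = $185,881 (≤ $200,000).
Total number of separate transactions: 57 + 113 + 68 + 11 + 21 + 33 + 71 + 42 = 416 (> 400).
The test is 'or': at least one threshold is exceeded.

Yes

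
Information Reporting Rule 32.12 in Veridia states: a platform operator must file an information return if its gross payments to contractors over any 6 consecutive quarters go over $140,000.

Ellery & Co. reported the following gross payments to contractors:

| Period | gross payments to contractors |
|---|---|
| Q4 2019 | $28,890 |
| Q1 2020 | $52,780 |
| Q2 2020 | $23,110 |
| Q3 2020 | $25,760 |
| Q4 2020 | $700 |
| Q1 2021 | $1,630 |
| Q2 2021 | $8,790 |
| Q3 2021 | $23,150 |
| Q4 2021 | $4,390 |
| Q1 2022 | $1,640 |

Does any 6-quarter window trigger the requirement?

No

Q4 2019–Q1 2021: $28,890 + $52,780 + $23,110 + $25,760 + $700 + $1,630 = $132,870 (under)
Q1 2020–Q2 2021: $52,780 + $23,110 + $25,760 + $700 + $1,630 + $8,790 = $112,770 (under)
Q2 2020–Q3 2021: $23,110 + $25,760 + $700 + $1,630 + $8,790 + $23,150 = $83,140 (under)
Q3 2020–Q4 2021: $25,760 + $700 + $1,630 + $8,790 + $23,150 + $4,390 = $64,420 (under)
Q4 2020–Q1 2022: $700 + $1,630 + $8,790 + $23,150 + $4,390 + $1,640 = $40,300 (under)
No window exceeds $140,000.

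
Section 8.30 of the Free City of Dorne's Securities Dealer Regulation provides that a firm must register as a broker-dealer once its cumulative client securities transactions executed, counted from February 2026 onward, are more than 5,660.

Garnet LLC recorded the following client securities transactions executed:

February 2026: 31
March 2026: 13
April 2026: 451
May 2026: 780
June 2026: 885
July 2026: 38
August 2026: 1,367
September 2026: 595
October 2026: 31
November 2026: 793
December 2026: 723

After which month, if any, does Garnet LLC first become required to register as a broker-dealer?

Through February 2026: 31
Through March 2026: 44
Through April 2026: 495
Through May 2026: 1,275
Through June 2026: 2,160
Through July 2026: 2,198
Through August 2026: 3,565
Through September 2026: 4,160
Through October 2026: 4,191
Through November 2026: 4,984
Through December 2026: 5,707 ← exceeds threshold

December 2026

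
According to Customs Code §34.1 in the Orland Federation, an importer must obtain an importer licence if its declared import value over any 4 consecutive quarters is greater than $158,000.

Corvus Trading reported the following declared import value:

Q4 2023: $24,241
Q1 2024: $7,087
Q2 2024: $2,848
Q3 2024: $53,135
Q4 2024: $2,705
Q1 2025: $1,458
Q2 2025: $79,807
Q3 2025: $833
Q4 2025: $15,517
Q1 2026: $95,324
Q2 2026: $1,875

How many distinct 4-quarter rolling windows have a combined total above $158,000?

1

Q4 2023–Q3 2024: $24,241 + $7,087 + $2,848 + $53,135 = $87,311 (under)
Q1 2024–Q4 2024: $7,087 + $2,848 + $53,135 + $2,705 = $65,775 (under)
Q2 2024–Q1 2025: $2,848 + $53,135 + $2,705 + $1,458 = $60,146 (under)
Q3 2024–Q2 2025: $53,135 + $2,705 + $1,458 + $79,807 = $137,105 (under)
Q4 2024–Q3 2025: $2,705 + $1,458 + $79,807 + $833 = $84,803 (under)
Q1 2025–Q4 2025: $1,458 + $79,807 + $833 + $15,517 = $97,615 (under)
Q2 2025–Q1 2026: $79,807 + $833 + $15,517 + $95,324 = $191,481 (over)
Q3 2025–Q2 2026: $833 + $15,517 + $95,324 + $1,875 = $113,549 (under)
1 window exceeds the threshold.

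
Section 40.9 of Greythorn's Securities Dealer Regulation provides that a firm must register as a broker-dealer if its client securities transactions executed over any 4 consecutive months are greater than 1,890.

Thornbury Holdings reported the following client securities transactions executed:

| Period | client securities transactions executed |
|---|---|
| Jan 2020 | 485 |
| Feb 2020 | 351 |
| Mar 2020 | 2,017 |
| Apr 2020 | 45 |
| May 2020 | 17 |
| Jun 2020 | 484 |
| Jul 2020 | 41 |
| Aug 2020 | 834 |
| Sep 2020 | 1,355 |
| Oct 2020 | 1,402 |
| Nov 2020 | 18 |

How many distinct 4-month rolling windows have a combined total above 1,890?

6

Jan 2020–Apr 2020: 485 + 351 + 2,017 + 45 = 2,898 (over)
Feb 2020–May 2020: 351 + 2,017 + 45 + 17 = 2,430 (over)
Mar 2020–Jun 2020: 2,017 + 45 + 17 + 484 = 2,563 (over)
Apr 2020–Jul 2020: 45 + 17 + 484 + 41 = 587 (under)
May 2020–Aug 2020: 17 + 484 + 41 + 834 = 1,376 (under)
Jun 2020–Sep 2020: 484 + 41 + 834 + 1,355 = 2,714 (over)
Jul 2020–Oct 2020: 41 + 834 + 1,355 + 1,402 = 3,632 (over)
Aug 2020–Nov 2020: 834 + 1,355 + 1,402 + 18 = 3,609 (over)
6 windows exceed the threshold.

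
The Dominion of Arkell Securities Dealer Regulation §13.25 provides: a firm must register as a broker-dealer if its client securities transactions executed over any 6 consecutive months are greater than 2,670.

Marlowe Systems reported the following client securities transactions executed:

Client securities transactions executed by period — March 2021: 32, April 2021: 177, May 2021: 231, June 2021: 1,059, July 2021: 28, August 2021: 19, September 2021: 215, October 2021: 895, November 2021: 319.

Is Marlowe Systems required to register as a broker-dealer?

No

March 2021–August 2021: 32 + 177 + 231 + 1,059 + 28 + 19 = 1,546 (under)
April 2021–September 2021: 177 + 231 + 1,059 + 28 + 19 + 215 = 1,729 (under)
May 2021–October 2021: 231 + 1,059 + 28 + 19 + 215 + 895 = 2,447 (under)
June 2021–November 2021: 1,059 + 28 + 19 + 215 + 895 + 319 = 2,535 (under)
No window exceeds 2,670.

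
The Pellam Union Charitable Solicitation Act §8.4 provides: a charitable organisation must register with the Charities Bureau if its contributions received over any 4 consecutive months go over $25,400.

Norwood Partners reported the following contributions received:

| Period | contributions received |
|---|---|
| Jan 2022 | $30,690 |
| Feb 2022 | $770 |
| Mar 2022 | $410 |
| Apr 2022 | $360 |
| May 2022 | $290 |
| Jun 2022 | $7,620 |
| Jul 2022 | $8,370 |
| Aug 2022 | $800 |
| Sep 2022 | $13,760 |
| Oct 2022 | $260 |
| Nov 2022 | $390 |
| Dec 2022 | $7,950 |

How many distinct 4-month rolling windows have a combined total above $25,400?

Jan 2022–Apr 2022: $30,690 + $770 + $410 + $360 = $32,230 (over)
Feb 2022–May 2022: $770 + $410 + $360 + $290 = $1,830 (under)
Mar 2022–Jun 2022: $410 + $360 + $290 + $7,620 = $8,680 (under)
Apr 2022–Jul 2022: $360 + $290 + $7,620 + $8,370 = $16,640 (under)
May 2022–Aug 2022: $290 + $7,620 + $8,370 + $800 = $17,080 (under)
Jun 2022–Sep 2022: $7,620 + $8,370 + $800 + $13,760 = $30,550 (over)
Jul 2022–Oct 2022: $8,370 + $800 + $13,760 + $260 = $23,190 (under)
Aug 2022–Nov 2022: $800 + $13,760 + $260 + $390 = $15,210 (under)
Sep 2022–Dec 2022: $13,760 + $260 + $390 + $7,950 = $22,360 (under)
2 windows exceed the threshold.

2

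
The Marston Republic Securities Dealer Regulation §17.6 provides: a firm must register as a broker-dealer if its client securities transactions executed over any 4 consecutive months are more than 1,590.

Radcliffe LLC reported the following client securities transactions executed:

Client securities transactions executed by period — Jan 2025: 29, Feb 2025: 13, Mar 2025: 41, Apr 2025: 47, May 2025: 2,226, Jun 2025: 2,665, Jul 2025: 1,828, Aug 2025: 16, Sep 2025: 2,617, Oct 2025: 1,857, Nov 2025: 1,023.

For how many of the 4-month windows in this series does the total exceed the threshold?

Jan 2025–Apr 2025: 29 + 13 + 41 + 47 = 130 (under)
Feb 2025–May 2025: 13 + 41 + 47 + 2,226 = 2,327 (over)
Mar 2025–Jun 2025: 41 + 47 + 2,226 + 2,665 = 4,979 (over)
Apr 2025–Jul 2025: 47 + 2,226 + 2,665 + 1,828 = 6,766 (over)
May 2025–Aug 2025: 2,226 + 2,665 + 1,828 + 16 = 6,735 (over)
Jun 2025–Sep 2025: 2,665 + 1,828 + 16 + 2,617 = 7,126 (over)
Jul 2025–Oct 2025: 1,828 + 16 + 2,617 + 1,857 = 6,318 (over)
Aug 2025–Nov 2025: 16 + 2,617 + 1,857 + 1,023 = 5,513 (over)
7 windows exceed the threshold.

7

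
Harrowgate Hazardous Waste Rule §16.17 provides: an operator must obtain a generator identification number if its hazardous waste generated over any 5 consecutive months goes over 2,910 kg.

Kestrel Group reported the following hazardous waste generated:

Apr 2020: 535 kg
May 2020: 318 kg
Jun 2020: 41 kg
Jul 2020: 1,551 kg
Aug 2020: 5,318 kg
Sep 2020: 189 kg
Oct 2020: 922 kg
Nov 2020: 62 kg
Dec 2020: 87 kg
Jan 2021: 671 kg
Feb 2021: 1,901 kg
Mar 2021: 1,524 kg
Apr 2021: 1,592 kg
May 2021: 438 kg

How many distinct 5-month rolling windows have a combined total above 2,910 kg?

Apr 2020–Aug 2020: 535 kg + 318 kg + 41 kg + 1,551 kg + 5,318 kg = 7,763 kg (over)
May 2020–Sep 2020: 318 kg + 41 kg + 1,551 kg + 5,318 kg + 189 kg = 7,417 kg (over)
Jun 2020–Oct 2020: 41 kg + 1,551 kg + 5,318 kg + 189 kg + 922 kg = 8,021 kg (over)
Jul 2020–Nov 2020: 1,551 kg + 5,318 kg + 189 kg + 922 kg + 62 kg = 8,042 kg (over)
Aug 2020–Dec 2020: 5,318 kg + 189 kg + 922 kg + 62 kg + 87 kg = 6,578 kg (over)
Sep 2020–Jan 2021: 189 kg + 922 kg + 62 kg + 87 kg + 671 kg = 1,931 kg (under)
Oct 2020–Feb 2021: 922 kg + 62 kg + 87 kg + 671 kg + 1,901 kg = 3,643 kg (over)
Nov 2020–Mar 2021: 62 kg + 87 kg + 671 kg + 1,901 kg + 1,524 kg = 4,245 kg (over)
Dec 2020–Apr 2021: 87 kg + 671 kg + 1,901 kg + 1,524 kg + 1,592 kg = 5,775 kg (over)
Jan 2021–May 2021: 671 kg + 1,901 kg + 1,524 kg + 1,592 kg + 438 kg = 6,126 kg (over)
9 windows exceed the threshold.

9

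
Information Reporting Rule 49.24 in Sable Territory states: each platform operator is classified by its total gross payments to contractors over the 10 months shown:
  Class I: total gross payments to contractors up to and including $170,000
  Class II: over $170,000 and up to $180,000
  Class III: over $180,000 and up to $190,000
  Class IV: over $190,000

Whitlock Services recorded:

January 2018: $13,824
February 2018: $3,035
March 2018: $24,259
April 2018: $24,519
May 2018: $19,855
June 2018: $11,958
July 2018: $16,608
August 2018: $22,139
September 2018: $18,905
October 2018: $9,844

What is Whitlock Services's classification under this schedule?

Total gross payments to contractors: $13,824 + $3,035 + $24,259 + $24,519 + $19,855 + $11,958 + $16,608 + $22,139 + $18,905 + $9,844 = $164,946.
$164,946 ≤ $170,000, so Class I applies.

Class I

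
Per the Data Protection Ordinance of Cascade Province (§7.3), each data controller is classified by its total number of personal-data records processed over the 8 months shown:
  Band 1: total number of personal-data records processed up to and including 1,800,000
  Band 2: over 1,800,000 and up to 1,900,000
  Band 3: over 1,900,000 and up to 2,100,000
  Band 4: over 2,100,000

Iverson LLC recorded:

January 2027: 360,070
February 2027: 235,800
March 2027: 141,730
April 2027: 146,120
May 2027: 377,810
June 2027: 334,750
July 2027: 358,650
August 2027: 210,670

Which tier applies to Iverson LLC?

Total number of personal-data records processed: 360,070 + 235,800 + 141,730 + 146,120 + 377,810 + 334,750 + 358,650 + 210,670 = 2,165,600.
2,165,600 > 2,100,000, so Band 4 applies.

Band 4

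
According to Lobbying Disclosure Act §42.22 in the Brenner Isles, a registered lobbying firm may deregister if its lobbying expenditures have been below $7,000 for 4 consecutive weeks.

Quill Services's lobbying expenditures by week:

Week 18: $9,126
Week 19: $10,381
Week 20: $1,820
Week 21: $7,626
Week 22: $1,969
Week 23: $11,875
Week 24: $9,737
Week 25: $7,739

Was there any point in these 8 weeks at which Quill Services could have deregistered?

Weeks below $7,000: Week 20, Week 22.
Longest run of consecutive weeks below the threshold: 1.
1 < 4, so Quill Services never became eligible.

No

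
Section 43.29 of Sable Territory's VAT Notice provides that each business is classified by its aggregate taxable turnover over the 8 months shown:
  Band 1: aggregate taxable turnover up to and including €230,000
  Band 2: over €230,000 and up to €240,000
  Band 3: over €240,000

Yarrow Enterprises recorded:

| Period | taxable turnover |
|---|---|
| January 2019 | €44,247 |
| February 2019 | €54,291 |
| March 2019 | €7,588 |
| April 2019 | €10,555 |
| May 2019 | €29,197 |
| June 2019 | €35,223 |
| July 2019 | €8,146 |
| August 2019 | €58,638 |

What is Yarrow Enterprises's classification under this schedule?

Band 3

Aggregate taxable turnover: €44,247 + €54,291 + €7,588 + €10,555 + €29,197 + €35,223 + €8,146 + €58,638 = €247,885.
€247,885 > €240,000, so Band 3 applies.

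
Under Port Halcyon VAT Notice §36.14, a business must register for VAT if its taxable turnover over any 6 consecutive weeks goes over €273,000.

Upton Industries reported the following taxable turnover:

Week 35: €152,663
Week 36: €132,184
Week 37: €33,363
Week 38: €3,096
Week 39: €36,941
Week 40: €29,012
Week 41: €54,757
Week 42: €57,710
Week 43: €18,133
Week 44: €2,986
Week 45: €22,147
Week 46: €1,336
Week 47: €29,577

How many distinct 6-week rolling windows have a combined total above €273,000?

2

Week 35–Week 40: €152,663 + €132,184 + €33,363 + €3,096 + €36,941 + €29,012 = €387,259 (over)
Week 36–Week 41: €132,184 + €33,363 + €3,096 + €36,941 + €29,012 + €54,757 = €289,353 (over)
Week 37–Week 42: €33,363 + €3,096 + €36,941 + €29,012 + €54,757 + €57,710 = €214,879 (under)
Week 38–Week 43: €3,096 + €36,941 + €29,012 + €54,757 + €57,710 + €18,133 = €199,649 (under)
Week 39–Week 44: €36,941 + €29,012 + €54,757 + €57,710 + €18,133 + €2,986 = €199,539 (under)
Week 40–Week 45: €29,012 + €54,757 + €57,710 + €18,133 + €2,986 + €22,147 = €184,745 (under)
Week 41–Week 46: €54,757 + €57,710 + €18,133 + €2,986 + €22,147 + €1,336 = €157,069 (under)
Week 42–Week 47: €57,710 + €18,133 + €2,986 + €22,147 + €1,336 + €29,577 = €131,889 (under)
2 windows exceed the threshold.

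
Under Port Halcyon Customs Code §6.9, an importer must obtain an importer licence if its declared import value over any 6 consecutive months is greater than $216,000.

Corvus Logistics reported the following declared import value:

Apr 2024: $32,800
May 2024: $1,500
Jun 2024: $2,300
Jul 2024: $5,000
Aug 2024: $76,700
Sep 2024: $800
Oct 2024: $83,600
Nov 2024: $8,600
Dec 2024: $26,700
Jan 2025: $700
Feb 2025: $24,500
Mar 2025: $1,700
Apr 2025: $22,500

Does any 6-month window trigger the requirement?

Apr 2024–Sep 2024: $32,800 + $1,500 + $2,300 + $5,000 + $76,700 + $800 = $119,100 (under)
May 2024–Oct 2024: $1,500 + $2,300 + $5,000 + $76,700 + $800 + $83,600 = $169,900 (under)
Jun 2024–Nov 2024: $2,300 + $5,000 + $76,700 + $800 + $83,600 + $8,600 = $177,000 (under)
Jul 2024–Dec 2024: $5,000 + $76,700 + $800 + $83,600 + $8,600 + $26,700 = $201,400 (under)
Aug 2024–Jan 2025: $76,700 + $800 + $83,600 + $8,600 + $26,700 + $700 = $197,100 (under)
Sep 2024–Feb 2025: $800 + $83,600 + $8,600 + $26,700 + $700 + $24,500 = $144,900 (under)
Oct 2024–Mar 2025: $83,600 + $8,600 + $26,700 + $700 + $24,500 + $1,700 = $145,800 (under)
Nov 2024–Apr 2025: $8,600 + $26,700 + $700 + $24,500 + $1,700 + $22,500 = $84,700 (under)
No window exceeds $216,000.

No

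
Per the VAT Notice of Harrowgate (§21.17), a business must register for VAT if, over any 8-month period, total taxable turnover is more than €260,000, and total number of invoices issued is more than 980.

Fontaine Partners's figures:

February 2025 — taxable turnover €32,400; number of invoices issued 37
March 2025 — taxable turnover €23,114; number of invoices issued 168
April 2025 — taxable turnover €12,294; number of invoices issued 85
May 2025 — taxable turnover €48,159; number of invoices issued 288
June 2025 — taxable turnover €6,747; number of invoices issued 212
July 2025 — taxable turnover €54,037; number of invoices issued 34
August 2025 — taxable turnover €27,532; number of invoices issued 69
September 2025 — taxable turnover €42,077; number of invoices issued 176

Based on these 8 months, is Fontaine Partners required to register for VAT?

Total taxable turnover: €32,400 + €23,114 + €12,294 + €48,159 + €6,747 + €54,037 + €27,532 + €42,077 = €246,360 (≤ €260,000).
Total number of invoices issued: 37 + 168 + 85 + 288 + 212 + 34 + 69 + 176 = 1,069 (> 980).
The test is 'and': the rule requires both, and at least one is not exceeded.

No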